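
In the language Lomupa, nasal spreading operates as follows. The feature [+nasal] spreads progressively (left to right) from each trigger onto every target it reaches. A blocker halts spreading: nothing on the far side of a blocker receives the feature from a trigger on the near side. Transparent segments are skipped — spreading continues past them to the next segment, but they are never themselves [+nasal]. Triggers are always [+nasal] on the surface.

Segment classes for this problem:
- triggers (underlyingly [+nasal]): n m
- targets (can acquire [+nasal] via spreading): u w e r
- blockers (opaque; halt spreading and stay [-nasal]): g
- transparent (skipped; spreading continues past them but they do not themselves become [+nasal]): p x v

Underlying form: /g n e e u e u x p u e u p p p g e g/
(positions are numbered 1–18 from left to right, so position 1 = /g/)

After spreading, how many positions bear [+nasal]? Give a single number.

9

From /n/ at 2 rightward: 3 /e/ → [+nasal]; 4 /e/ → [+nasal]; 5 /u/ → [+nasal]; 6 /e/ → [+nasal]; 7 /u/ → [+nasal]; 8 /x/ transparent; 9 /p/ transparent; 10 /u/ → [+nasal]; 11 /e/ → [+nasal]; 12 /u/ → [+nasal]; 13 /p/ transparent; 14 /p/ transparent; 15 /p/ transparent; 16 /g/ blocks.
Target with no active source: position 17 stays [-nasal].
[+nasal] positions on the surface: 2 3 4 5 6 7 10 11 12.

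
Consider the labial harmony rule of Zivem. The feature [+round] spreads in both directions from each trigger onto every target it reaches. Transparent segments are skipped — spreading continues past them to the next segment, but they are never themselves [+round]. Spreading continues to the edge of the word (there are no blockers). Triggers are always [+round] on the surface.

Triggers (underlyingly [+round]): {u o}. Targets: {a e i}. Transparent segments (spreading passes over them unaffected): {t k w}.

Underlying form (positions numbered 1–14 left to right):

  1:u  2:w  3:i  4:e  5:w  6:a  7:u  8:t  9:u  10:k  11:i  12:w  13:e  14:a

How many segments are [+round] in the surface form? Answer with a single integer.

From /u/ at 1 rightward: 2 /w/ transparent; 3 /i/ → [+round]; 4 /e/ → [+round]; 5 /w/ transparent; 6 /a/ → [+round]; 7 /u/ is itself a trigger — this domain ends here.
From /u/ at 1 leftward: word edge.
From /u/ at 7 rightward: 8 /t/ transparent; 9 /u/ is itself a trigger — this domain ends here.
From /u/ at 7 leftward: 6 /a/ → [+round]; 5 /w/ transparent; 4 /e/ → [+round]; 3 /i/ → [+round]; 2 /w/ transparent; 1 /u/ is itself a trigger — this domain ends here.
From /u/ at 9 rightward: 10 /k/ transparent; 11 /i/ → [+round]; 12 /w/ transparent; 13 /e/ → [+round]; 14 /a/ → [+round]; word edge.
From /u/ at 9 leftward: 8 /t/ transparent; 7 /u/ is itself a trigger — this domain ends here.
[+round] positions on the surface: 1 3 4 6 7 9 11 13 14.

9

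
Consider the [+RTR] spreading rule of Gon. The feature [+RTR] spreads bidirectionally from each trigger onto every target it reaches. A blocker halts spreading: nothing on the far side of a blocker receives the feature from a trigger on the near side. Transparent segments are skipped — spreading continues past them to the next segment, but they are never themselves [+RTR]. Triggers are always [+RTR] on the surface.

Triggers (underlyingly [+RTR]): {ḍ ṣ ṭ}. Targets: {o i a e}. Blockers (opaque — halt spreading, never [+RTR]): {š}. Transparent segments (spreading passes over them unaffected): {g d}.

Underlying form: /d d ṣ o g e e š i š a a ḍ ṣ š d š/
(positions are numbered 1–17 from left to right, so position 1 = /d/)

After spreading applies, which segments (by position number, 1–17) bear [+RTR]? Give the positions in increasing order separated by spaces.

From /ṣ/ at 3 rightward: 4 /o/ → [+RTR]; 5 /g/ transparent; 6 /e/ → [+RTR]; 7 /e/ → [+RTR]; 8 /š/ blocks.
From /ṣ/ at 3 leftward: 2 /d/ transparent; 1 /d/ transparent; word edge.
From /ḍ/ at 13 rightward: 14 /ṣ/ is itself a trigger — this domain ends here.
From /ḍ/ at 13 leftward: 12 /a/ → [+RTR]; 11 /a/ → [+RTR]; 10 /š/ blocks.
From /ṣ/ at 14 rightward: 15 /š/ blocks.
From /ṣ/ at 14 leftward: 13 /ḍ/ is itself a trigger — this domain ends here.
Target with no active source: position 9 stays [-emphatic].

3 4 6 7 11 12 13 14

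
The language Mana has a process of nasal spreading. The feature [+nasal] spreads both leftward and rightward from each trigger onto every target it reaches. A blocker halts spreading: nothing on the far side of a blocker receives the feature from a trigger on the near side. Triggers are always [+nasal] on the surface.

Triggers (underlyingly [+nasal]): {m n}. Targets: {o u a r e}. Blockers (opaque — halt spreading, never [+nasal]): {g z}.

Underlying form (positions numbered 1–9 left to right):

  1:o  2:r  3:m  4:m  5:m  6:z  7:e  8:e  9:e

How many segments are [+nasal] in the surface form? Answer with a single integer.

5

From /m/ at 3 rightward: 4 /m/ is itself a trigger — this domain ends here.
From /m/ at 3 leftward: 2 /r/ → [+nasal]; 1 /o/ → [+nasal]; word edge.
From /m/ at 4 rightward: 5 /m/ is itself a trigger — this domain ends here.
From /m/ at 4 leftward: 3 /m/ is itself a trigger — this domain ends here.
From /m/ at 5 rightward: 6 /z/ blocks.
From /m/ at 5 leftward: 4 /m/ is itself a trigger — this domain ends here.
Targets with no active source: positions 7 8 9 stay [-nasal].
[+nasal] positions on the surface: 1 2 3 4 5.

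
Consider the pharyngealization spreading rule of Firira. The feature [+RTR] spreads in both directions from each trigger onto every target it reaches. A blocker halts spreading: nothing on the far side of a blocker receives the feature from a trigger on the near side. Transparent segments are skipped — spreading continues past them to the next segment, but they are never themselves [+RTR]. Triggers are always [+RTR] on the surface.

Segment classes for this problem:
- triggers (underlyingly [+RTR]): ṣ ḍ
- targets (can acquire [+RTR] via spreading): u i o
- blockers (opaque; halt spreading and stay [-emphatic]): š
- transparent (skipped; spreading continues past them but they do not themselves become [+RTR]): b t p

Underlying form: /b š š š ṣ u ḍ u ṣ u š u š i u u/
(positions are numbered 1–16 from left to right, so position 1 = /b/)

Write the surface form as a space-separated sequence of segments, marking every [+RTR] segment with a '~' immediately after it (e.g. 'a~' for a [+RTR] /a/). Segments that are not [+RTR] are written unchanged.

From /ṣ/ at 5 rightward: 6 /u/ → [+RTR]; 7 /ḍ/ is itself a trigger — this domain ends here.
From /ṣ/ at 5 leftward: 4 /š/ blocks.
From /ḍ/ at 7 rightward: 8 /u/ → [+RTR]; 9 /ṣ/ is itself a trigger — this domain ends here.
From /ḍ/ at 7 leftward: 6 /u/ → [+RTR]; 5 /ṣ/ is itself a trigger — this domain ends here.
From /ṣ/ at 9 rightward: 10 /u/ → [+RTR]; 11 /š/ blocks.
From /ṣ/ at 9 leftward: 8 /u/ → [+RTR]; 7 /ḍ/ is itself a trigger — this domain ends here.
Targets with no active source: positions 12 14 15 16 stay [-emphatic].
[+RTR] positions on the surface: 5 6 7 8 9 10.

b š š š ṣ~ u~ ḍ~ u~ ṣ~ u~ š u š i u u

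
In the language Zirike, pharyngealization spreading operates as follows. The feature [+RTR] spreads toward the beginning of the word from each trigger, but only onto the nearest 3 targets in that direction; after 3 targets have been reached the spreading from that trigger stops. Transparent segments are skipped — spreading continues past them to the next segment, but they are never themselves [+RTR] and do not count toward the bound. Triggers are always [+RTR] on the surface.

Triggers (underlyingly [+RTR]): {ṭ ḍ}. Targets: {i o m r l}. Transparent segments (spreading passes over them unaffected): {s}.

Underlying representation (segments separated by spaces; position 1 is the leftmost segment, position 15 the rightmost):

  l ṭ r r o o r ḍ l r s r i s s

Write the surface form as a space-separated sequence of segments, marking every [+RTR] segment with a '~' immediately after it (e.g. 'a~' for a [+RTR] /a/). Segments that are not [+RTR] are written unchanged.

l~ ṭ~ r r o~ o~ r~ ḍ~ l r s r i s s

From /ṭ/ at 2 leftward: 1 /l/ → [+RTR]; word edge.
From /ḍ/ at 8 leftward: 7 /r/ → [+RTR]; 6 /o/ → [+RTR]; 5 /o/ → [+RTR]; bound reached.
Targets with no active source: positions 3 4 9 10 12 13 stay [-emphatic].
[+RTR] positions on the surface: 1 2 5 6 7 8.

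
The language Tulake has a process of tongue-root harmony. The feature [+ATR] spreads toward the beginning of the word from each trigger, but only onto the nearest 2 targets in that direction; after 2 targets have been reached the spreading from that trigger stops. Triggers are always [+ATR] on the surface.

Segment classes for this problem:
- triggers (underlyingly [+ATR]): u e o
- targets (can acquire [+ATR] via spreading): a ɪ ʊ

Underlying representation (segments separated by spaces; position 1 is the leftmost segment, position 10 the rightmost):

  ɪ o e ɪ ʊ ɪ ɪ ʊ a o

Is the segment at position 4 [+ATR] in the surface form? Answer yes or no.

no

From /o/ at 2 leftward: 1 /ɪ/ → [+ATR]; word edge.
From /e/ at 3 leftward: 2 /o/ is itself a trigger — this domain ends here.
From /o/ at 10 leftward: 9 /a/ → [+ATR]; 8 /ʊ/ → [+ATR]; bound reached.
Targets with no active source: positions 4 5 6 7 stay [-ATR].
[+ATR] positions on the surface: 1 2 3 8 9 10.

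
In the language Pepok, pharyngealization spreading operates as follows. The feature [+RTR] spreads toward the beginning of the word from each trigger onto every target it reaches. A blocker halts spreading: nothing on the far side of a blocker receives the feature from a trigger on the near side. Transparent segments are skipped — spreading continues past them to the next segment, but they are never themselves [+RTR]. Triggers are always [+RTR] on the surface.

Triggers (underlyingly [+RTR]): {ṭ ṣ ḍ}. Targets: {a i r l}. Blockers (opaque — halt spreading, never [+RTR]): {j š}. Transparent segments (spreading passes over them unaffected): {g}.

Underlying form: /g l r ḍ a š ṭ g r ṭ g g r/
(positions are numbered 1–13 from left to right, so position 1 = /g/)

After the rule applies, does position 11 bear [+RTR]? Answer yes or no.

From /ḍ/ at 4 leftward: 3 /r/ → [+RTR]; 2 /l/ → [+RTR]; 1 /g/ transparent; word edge.
From /ṭ/ at 7 leftward: 6 /š/ blocks.
From /ṭ/ at 10 leftward: 9 /r/ → [+RTR]; 8 /g/ transparent; 7 /ṭ/ is itself a trigger — this domain ends here.
Targets with no active source: positions 5 13 stay [-emphatic].
[+RTR] positions on the surface: 2 3 4 7 9 10.

no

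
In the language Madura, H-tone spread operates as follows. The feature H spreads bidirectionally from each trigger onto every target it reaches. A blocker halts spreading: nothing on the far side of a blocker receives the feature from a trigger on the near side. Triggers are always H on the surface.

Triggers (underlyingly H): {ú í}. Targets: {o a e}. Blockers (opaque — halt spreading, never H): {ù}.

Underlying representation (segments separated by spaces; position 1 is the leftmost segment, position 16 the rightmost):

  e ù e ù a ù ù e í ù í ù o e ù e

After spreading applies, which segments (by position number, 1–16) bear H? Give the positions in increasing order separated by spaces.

From /í/ at 9 rightward: 10 /ù/ blocks.
From /í/ at 9 leftward: 8 /e/ → H; 7 /ù/ blocks.
From /í/ at 11 rightward: 12 /ù/ blocks.
From /í/ at 11 leftward: 10 /ù/ blocks.
Targets with no active source: positions 1 3 5 13 14 16 stay [-high tone].

8 9 11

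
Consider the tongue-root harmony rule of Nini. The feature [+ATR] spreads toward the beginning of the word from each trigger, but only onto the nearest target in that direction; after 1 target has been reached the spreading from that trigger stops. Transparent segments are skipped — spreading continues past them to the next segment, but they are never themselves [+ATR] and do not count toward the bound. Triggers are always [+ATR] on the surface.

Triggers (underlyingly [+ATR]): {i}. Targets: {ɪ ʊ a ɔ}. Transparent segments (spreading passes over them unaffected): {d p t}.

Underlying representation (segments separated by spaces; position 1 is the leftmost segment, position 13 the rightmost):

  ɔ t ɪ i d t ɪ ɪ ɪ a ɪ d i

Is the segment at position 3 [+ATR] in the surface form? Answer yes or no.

yes

From /i/ at 4 leftward: 3 /ɪ/ → [+ATR]; bound reached.
From /i/ at 13 leftward: 12 /d/ transparent; 11 /ɪ/ → [+ATR]; bound reached.
Targets with no active source: positions 1 7 8 9 10 stay [-ATR].
[+ATR] positions on the surface: 3 4 11 13.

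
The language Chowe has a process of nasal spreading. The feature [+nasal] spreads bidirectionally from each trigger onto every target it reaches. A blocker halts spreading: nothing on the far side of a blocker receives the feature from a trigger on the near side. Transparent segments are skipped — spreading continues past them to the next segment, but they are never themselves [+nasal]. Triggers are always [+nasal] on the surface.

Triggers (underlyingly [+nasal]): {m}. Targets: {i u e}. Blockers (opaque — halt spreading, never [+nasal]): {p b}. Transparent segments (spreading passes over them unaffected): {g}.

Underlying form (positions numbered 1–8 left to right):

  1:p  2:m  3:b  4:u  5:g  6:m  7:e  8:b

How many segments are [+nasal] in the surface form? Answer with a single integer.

From /m/ at 2 rightward: 3 /b/ blocks.
From /m/ at 2 leftward: 1 /p/ blocks.
From /m/ at 6 rightward: 7 /e/ → [+nasal]; 8 /b/ blocks.
From /m/ at 6 leftward: 5 /g/ transparent; 4 /u/ → [+nasal]; 3 /b/ blocks.
[+nasal] positions on the surface: 2 4 6 7.

4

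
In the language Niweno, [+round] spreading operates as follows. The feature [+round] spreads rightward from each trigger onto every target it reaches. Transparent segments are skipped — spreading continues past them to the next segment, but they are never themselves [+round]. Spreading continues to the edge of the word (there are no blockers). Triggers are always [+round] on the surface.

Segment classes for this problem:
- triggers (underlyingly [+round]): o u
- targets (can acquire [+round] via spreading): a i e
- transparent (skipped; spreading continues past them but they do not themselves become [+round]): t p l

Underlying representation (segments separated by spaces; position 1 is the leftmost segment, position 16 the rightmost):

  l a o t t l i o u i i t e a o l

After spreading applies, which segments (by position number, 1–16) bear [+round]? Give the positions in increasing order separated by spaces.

3 7 8 9 10 11 13 14 15

From /o/ at 3 rightward: 4 /t/ transparent; 5 /t/ transparent; 6 /l/ transparent; 7 /i/ → [+round]; 8 /o/ is itself a trigger — this domain ends here.
From /o/ at 8 rightward: 9 /u/ is itself a trigger — this domain ends here.
From /u/ at 9 rightward: 10 /i/ → [+round]; 11 /i/ → [+round]; 12 /t/ transparent; 13 /e/ → [+round]; 14 /a/ → [+round]; 15 /o/ is itself a trigger — this domain ends here.
From /o/ at 15 rightward: 16 /l/ transparent; word edge.
Target with no active source: position 2 stays [-round].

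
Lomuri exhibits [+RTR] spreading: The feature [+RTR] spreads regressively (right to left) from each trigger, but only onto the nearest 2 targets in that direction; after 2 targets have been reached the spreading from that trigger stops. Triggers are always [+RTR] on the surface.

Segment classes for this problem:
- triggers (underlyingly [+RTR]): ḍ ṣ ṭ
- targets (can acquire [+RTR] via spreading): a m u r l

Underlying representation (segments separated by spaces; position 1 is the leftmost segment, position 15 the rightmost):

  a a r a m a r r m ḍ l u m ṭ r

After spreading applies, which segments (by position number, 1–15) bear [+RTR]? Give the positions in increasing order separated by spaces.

From /ḍ/ at 10 leftward: 9 /m/ → [+RTR]; 8 /r/ → [+RTR]; bound reached.
From /ṭ/ at 14 leftward: 13 /m/ → [+RTR]; 12 /u/ → [+RTR]; bound reached.
Targets with no active source: positions 1 2 3 4 5 6 7 11 15 stay [-emphatic].

8 9 10 12 13 14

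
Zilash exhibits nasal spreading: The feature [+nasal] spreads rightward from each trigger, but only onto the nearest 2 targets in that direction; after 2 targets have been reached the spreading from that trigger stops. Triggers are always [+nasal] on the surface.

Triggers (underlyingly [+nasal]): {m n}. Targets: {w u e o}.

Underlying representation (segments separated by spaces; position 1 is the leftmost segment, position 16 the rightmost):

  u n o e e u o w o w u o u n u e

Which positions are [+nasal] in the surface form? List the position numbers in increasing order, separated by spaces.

2 3 4 14 15 16

From /n/ at 2 rightward: 3 /o/ → [+nasal]; 4 /e/ → [+nasal]; bound reached.
From /n/ at 14 rightward: 15 /u/ → [+nasal]; 16 /e/ → [+nasal]; bound reached.
Targets with no active source: positions 1 5 6 7 8 9 10 11 12 13 stay [-nasal].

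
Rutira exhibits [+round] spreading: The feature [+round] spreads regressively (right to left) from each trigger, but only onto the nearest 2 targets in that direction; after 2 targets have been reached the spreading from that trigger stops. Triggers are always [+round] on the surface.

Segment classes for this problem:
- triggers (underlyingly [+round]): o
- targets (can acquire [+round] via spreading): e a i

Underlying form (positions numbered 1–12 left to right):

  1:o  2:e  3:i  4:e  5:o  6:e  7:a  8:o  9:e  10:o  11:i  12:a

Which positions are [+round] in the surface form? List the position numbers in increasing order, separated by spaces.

1 3 4 5 6 7 8 9 10

From /o/ at 1 leftward: word edge.
From /o/ at 5 leftward: 4 /e/ → [+round]; 3 /i/ → [+round]; bound reached.
From /o/ at 8 leftward: 7 /a/ → [+round]; 6 /e/ → [+round]; bound reached.
From /o/ at 10 leftward: 9 /e/ → [+round]; 8 /o/ is itself a trigger — this domain ends here.
Targets with no active source: positions 2 11 12 stay [-round].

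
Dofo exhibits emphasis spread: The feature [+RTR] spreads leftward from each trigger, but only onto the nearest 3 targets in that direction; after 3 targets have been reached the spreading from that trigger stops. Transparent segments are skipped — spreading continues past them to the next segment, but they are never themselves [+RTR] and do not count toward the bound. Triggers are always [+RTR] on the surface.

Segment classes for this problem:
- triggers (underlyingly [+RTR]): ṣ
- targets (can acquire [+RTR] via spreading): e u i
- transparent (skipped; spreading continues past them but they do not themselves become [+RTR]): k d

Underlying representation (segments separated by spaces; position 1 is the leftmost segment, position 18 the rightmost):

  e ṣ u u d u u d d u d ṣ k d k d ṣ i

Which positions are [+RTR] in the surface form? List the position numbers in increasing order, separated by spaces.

1 2 6 7 10 12 17

From /ṣ/ at 2 leftward: 1 /e/ → [+RTR]; word edge.
From /ṣ/ at 12 leftward: 11 /d/ transparent; 10 /u/ → [+RTR]; 9 /d/ transparent; 8 /d/ transparent; 7 /u/ → [+RTR]; 6 /u/ → [+RTR]; bound reached.
From /ṣ/ at 17 leftward: 16 /d/ transparent; 15 /k/ transparent; 14 /d/ transparent; 13 /k/ transparent; 12 /ṣ/ is itself a trigger — this domain ends here.
Targets with no active source: positions 3 4 18 stay [-emphatic].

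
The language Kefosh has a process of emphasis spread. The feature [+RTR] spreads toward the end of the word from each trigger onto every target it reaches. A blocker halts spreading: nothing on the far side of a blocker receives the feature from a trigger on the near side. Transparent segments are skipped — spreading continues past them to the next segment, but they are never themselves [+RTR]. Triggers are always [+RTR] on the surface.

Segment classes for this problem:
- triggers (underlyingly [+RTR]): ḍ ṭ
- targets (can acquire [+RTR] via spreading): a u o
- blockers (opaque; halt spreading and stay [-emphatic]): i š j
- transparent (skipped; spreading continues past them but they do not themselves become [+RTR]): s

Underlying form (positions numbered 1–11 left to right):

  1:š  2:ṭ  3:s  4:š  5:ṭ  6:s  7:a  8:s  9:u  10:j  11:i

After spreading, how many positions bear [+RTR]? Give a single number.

From /ṭ/ at 2 rightward: 3 /s/ transparent; 4 /š/ blocks.
From /ṭ/ at 5 rightward: 6 /s/ transparent; 7 /a/ → [+RTR]; 8 /s/ transparent; 9 /u/ → [+RTR]; 10 /j/ blocks.
[+RTR] positions on the surface: 2 5 7 9.

4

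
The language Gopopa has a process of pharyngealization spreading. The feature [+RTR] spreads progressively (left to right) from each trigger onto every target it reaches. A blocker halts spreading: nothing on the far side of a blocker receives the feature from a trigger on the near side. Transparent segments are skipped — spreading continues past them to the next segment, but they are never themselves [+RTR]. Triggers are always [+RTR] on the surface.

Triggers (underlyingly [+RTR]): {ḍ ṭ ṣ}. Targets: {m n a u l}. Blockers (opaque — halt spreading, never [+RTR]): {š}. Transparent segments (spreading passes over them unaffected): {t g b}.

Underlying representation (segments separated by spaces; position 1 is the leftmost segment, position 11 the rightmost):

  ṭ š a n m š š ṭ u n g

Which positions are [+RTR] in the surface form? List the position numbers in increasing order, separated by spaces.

From /ṭ/ at 1 rightward: 2 /š/ blocks.
From /ṭ/ at 8 rightward: 9 /u/ → [+RTR]; 10 /n/ → [+RTR]; 11 /g/ transparent; word edge.
Targets with no active source: positions 3 4 5 stay [-emphatic].

1 8 9 10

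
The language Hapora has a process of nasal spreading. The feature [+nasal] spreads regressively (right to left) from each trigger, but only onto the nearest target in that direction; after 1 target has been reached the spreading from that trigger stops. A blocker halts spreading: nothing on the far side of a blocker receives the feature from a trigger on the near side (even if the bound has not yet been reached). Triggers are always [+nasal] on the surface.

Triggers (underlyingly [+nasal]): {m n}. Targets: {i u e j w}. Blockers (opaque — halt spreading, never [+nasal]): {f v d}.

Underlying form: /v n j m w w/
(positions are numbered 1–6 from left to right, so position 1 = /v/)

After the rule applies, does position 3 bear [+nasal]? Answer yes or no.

From /n/ at 2 leftward: 1 /v/ blocks.
From /m/ at 4 leftward: 3 /j/ → [+nasal]; bound reached.
Targets with no active source: positions 5 6 stay [-nasal].
[+nasal] positions on the surface: 2 3 4.

yes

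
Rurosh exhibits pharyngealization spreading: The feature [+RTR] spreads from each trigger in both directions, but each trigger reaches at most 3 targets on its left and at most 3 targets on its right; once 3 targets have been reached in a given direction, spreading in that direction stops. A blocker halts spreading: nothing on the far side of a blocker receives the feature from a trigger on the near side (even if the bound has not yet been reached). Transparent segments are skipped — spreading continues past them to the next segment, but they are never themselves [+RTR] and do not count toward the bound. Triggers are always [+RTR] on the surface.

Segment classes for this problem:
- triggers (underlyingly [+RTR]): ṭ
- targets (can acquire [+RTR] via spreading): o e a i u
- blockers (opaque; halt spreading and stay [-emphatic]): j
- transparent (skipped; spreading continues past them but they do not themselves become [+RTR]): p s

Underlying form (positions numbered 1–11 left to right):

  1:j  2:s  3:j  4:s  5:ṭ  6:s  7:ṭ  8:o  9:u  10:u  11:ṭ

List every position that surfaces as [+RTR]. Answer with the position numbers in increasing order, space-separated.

5 7 8 9 10 11

From /ṭ/ at 5 rightward: 6 /s/ transparent; 7 /ṭ/ is itself a trigger — this domain ends here.
From /ṭ/ at 5 leftward: 4 /s/ transparent; 3 /j/ blocks.
From /ṭ/ at 7 rightward: 8 /o/ → [+RTR]; 9 /u/ → [+RTR]; 10 /u/ → [+RTR]; bound reached.
From /ṭ/ at 7 leftward: 6 /s/ transparent; 5 /ṭ/ is itself a trigger — this domain ends here.
From /ṭ/ at 11 rightward: word edge.
From /ṭ/ at 11 leftward: 10 /u/ → [+RTR]; 9 /u/ → [+RTR]; 8 /o/ → [+RTR]; bound reached.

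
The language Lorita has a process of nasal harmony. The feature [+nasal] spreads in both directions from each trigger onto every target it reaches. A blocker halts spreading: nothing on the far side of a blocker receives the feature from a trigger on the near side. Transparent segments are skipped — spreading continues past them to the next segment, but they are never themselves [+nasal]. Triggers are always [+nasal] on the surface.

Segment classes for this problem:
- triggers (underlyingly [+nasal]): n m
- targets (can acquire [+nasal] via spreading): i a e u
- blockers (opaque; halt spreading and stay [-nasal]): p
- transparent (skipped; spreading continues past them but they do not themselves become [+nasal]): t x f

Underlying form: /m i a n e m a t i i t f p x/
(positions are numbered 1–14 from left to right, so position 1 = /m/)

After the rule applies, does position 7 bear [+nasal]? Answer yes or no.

yes

From /m/ at 1 rightward: 2 /i/ → [+nasal]; 3 /a/ → [+nasal]; 4 /n/ is itself a trigger — this domain ends here.
From /m/ at 1 leftward: word edge.
From /n/ at 4 rightward: 5 /e/ → [+nasal]; 6 /m/ is itself a trigger — this domain ends here.
From /n/ at 4 leftward: 3 /a/ → [+nasal]; 2 /i/ → [+nasal]; 1 /m/ is itself a trigger — this domain ends here.
From /m/ at 6 rightward: 7 /a/ → [+nasal]; 8 /t/ transparent; 9 /i/ → [+nasal]; 10 /i/ → [+nasal]; 11 /t/ transparent; 12 /f/ transparent; 13 /p/ blocks.
From /m/ at 6 leftward: 5 /e/ → [+nasal]; 4 /n/ is itself a trigger — this domain ends here.
[+nasal] positions on the surface: 1 2 3 4 5 6 7 9 10.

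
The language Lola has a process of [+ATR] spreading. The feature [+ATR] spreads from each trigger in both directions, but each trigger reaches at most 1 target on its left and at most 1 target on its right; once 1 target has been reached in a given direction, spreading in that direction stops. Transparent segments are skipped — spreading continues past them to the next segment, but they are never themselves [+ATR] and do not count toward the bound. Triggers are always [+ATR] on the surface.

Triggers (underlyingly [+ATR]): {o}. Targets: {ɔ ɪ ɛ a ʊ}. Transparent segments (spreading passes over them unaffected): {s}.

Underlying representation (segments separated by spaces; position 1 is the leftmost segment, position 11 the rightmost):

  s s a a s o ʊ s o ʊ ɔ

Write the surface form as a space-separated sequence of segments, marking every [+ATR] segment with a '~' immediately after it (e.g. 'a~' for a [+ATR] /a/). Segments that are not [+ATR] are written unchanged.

s s a a~ s o~ ʊ~ s o~ ʊ~ ɔ

From /o/ at 6 rightward: 7 /ʊ/ → [+ATR]; bound reached.
From /o/ at 6 leftward: 5 /s/ transparent; 4 /a/ → [+ATR]; bound reached.
From /o/ at 9 rightward: 10 /ʊ/ → [+ATR]; bound reached.
From /o/ at 9 leftward: 8 /s/ transparent; 7 /ʊ/ → [+ATR]; bound reached.
Targets with no active source: positions 3 11 stay [-ATR].
[+ATR] positions on the surface: 4 6 7 9 10.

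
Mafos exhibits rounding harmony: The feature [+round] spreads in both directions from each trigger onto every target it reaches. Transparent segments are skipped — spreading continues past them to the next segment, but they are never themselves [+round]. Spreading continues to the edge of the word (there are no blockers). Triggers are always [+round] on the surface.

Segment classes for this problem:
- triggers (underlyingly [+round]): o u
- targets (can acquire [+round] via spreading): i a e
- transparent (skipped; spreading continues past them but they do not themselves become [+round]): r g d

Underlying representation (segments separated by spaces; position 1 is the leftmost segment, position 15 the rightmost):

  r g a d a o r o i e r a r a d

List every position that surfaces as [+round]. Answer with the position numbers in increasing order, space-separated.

3 5 6 8 9 10 12 14

From /o/ at 6 rightward: 7 /r/ transparent; 8 /o/ is itself a trigger — this domain ends here.
From /o/ at 6 leftward: 5 /a/ → [+round]; 4 /d/ transparent; 3 /a/ → [+round]; 2 /g/ transparent; 1 /r/ transparent; word edge.
From /o/ at 8 rightward: 9 /i/ → [+round]; 10 /e/ → [+round]; 11 /r/ transparent; 12 /a/ → [+round]; 13 /r/ transparent; 14 /a/ → [+round]; 15 /d/ transparent; word edge.
From /o/ at 8 leftward: 7 /r/ transparent; 6 /o/ is itself a trigger — this domain ends here.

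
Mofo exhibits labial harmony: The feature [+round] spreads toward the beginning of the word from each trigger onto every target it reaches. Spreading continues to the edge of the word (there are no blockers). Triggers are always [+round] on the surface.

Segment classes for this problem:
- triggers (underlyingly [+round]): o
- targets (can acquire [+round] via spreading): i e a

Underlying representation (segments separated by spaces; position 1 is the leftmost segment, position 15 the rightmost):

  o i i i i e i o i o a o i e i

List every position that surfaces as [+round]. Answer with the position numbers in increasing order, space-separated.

1 2 3 4 5 6 7 8 9 10 11 12

From /o/ at 1 leftward: word edge.
From /o/ at 8 leftward: 7 /i/ → [+round]; 6 /e/ → [+round]; 5 /i/ → [+round]; 4 /i/ → [+round]; 3 /i/ → [+round]; 2 /i/ → [+round]; 1 /o/ is itself a trigger — this domain ends here.
From /o/ at 10 leftward: 9 /i/ → [+round]; 8 /o/ is itself a trigger — this domain ends here.
From /o/ at 12 leftward: 11 /a/ → [+round]; 10 /o/ is itself a trigger — this domain ends here.
Targets with no active source: positions 13 14 15 stay [-round].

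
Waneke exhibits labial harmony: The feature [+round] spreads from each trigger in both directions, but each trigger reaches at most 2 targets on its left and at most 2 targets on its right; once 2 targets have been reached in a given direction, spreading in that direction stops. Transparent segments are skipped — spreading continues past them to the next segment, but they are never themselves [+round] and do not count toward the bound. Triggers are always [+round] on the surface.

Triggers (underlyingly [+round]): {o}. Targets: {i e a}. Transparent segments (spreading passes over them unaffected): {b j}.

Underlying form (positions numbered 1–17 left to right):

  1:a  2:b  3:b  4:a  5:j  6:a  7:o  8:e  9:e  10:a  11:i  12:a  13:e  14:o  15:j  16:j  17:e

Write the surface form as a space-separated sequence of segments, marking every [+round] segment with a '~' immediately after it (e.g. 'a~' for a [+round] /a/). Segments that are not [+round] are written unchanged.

a b b a~ j a~ o~ e~ e~ a i a~ e~ o~ j j e~

From /o/ at 7 rightward: 8 /e/ → [+round]; 9 /e/ → [+round]; bound reached.
From /o/ at 7 leftward: 6 /a/ → [+round]; 5 /j/ transparent; 4 /a/ → [+round]; bound reached.
From /o/ at 14 rightward: 15 /j/ transparent; 16 /j/ transparent; 17 /e/ → [+round]; word edge.
From /o/ at 14 leftward: 13 /e/ → [+round]; 12 /a/ → [+round]; bound reached.
Targets with no active source: positions 1 10 11 stay [-round].
[+round] positions on the surface: 4 6 7 8 9 12 13 14 17.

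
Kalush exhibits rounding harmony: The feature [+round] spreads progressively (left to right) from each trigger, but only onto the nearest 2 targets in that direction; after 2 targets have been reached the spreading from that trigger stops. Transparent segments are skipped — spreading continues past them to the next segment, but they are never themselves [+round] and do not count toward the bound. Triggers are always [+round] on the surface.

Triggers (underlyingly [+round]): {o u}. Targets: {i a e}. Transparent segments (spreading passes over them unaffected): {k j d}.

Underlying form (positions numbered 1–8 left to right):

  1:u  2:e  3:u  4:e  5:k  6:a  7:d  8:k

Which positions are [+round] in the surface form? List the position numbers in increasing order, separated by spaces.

From /u/ at 1 rightward: 2 /e/ → [+round]; 3 /u/ is itself a trigger — this domain ends here.
From /u/ at 3 rightward: 4 /e/ → [+round]; 5 /k/ transparent; 6 /a/ → [+round]; bound reached.

1 2 3 4 6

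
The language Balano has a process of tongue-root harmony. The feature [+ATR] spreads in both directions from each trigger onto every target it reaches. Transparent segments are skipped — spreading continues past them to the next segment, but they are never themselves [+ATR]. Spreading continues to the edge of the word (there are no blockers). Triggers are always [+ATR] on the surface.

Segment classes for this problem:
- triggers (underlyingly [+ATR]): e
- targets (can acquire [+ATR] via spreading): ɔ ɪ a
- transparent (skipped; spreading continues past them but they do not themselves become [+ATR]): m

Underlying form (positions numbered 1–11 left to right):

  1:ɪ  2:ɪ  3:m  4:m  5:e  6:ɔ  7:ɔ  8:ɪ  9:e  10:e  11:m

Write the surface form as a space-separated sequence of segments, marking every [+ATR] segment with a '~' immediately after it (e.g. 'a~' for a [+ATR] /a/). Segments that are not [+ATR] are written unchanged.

ɪ~ ɪ~ m m e~ ɔ~ ɔ~ ɪ~ e~ e~ m

From /e/ at 5 rightward: 6 /ɔ/ → [+ATR]; 7 /ɔ/ → [+ATR]; 8 /ɪ/ → [+ATR]; 9 /e/ is itself a trigger — this domain ends here.
From /e/ at 5 leftward: 4 /m/ transparent; 3 /m/ transparent; 2 /ɪ/ → [+ATR]; 1 /ɪ/ → [+ATR]; word edge.
From /e/ at 9 rightward: 10 /e/ is itself a trigger — this domain ends here.
From /e/ at 9 leftward: 8 /ɪ/ → [+ATR]; 7 /ɔ/ → [+ATR]; 6 /ɔ/ → [+ATR]; 5 /e/ is itself a trigger — this domain ends here.
From /e/ at 10 rightward: 11 /m/ transparent; word edge.
From /e/ at 10 leftward: 9 /e/ is itself a trigger — this domain ends here.
[+ATR] positions on the surface: 1 2 5 6 7 8 9 10.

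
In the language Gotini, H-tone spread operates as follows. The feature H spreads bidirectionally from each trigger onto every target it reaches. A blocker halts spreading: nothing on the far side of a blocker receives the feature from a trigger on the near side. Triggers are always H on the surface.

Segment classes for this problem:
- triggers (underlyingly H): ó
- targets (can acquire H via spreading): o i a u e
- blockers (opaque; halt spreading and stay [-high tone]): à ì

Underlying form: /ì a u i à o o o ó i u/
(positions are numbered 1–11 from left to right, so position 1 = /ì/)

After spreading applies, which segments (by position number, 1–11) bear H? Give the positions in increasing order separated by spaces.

6 7 8 9 10 11

From /ó/ at 9 rightward: 10 /i/ → H; 11 /u/ → H; word edge.
From /ó/ at 9 leftward: 8 /o/ → H; 7 /o/ → H; 6 /o/ → H; 5 /à/ blocks.
Targets with no active source: positions 2 3 4 stay [-high tone].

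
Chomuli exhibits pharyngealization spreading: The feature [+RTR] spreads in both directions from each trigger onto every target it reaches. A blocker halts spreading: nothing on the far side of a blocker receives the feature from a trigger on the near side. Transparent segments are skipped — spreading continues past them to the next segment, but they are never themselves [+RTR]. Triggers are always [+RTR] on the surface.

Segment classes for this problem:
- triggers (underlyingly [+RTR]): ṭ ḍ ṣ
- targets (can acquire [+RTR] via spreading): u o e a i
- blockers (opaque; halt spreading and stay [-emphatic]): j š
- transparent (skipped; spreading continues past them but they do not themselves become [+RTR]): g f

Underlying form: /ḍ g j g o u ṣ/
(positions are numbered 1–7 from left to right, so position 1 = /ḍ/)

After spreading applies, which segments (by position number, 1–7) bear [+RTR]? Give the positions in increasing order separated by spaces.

1 5 6 7

From /ḍ/ at 1 rightward: 2 /g/ transparent; 3 /j/ blocks.
From /ḍ/ at 1 leftward: word edge.
From /ṣ/ at 7 rightward: word edge.
From /ṣ/ at 7 leftward: 6 /u/ → [+RTR]; 5 /o/ → [+RTR]; 4 /g/ transparent; 3 /j/ blocks.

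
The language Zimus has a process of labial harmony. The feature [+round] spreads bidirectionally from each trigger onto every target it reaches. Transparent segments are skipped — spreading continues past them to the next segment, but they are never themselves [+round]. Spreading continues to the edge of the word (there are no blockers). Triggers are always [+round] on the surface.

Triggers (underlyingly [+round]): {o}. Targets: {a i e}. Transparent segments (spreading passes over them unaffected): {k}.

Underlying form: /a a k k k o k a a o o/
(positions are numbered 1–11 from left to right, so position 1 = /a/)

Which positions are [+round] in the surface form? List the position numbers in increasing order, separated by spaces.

From /o/ at 6 rightward: 7 /k/ transparent; 8 /a/ → [+round]; 9 /a/ → [+round]; 10 /o/ is itself a trigger — this domain ends here.
From /o/ at 6 leftward: 5 /k/ transparent; 4 /k/ transparent; 3 /k/ transparent; 2 /a/ → [+round]; 1 /a/ → [+round]; word edge.
From /o/ at 10 rightward: 11 /o/ is itself a trigger — this domain ends here.
From /o/ at 10 leftward: 9 /a/ → [+round]; 8 /a/ → [+round]; 7 /k/ transparent; 6 /o/ is itself a trigger — this domain ends here.
From /o/ at 11 rightward: word edge.
From /o/ at 11 leftward: 10 /o/ is itself a trigger — this domain ends here.

1 2 6 8 9 10 11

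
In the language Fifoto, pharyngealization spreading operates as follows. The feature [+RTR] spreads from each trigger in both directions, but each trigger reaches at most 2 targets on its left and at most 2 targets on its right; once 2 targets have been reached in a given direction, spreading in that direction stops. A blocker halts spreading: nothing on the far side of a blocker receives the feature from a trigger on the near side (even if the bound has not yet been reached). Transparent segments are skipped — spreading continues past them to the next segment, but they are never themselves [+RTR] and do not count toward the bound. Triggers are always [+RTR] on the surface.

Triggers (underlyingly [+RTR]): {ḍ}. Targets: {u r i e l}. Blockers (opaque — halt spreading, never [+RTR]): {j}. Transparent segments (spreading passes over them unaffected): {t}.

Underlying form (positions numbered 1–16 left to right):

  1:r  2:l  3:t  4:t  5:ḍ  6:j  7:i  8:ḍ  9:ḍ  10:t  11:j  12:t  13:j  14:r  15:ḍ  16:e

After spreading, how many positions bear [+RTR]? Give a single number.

9

From /ḍ/ at 5 rightward: 6 /j/ blocks.
From /ḍ/ at 5 leftward: 4 /t/ transparent; 3 /t/ transparent; 2 /l/ → [+RTR]; 1 /r/ → [+RTR]; bound reached.
From /ḍ/ at 8 rightward: 9 /ḍ/ is itself a trigger — this domain ends here.
From /ḍ/ at 8 leftward: 7 /i/ → [+RTR]; 6 /j/ blocks.
From /ḍ/ at 9 rightward: 10 /t/ transparent; 11 /j/ blocks.
From /ḍ/ at 9 leftward: 8 /ḍ/ is itself a trigger — this domain ends here.
From /ḍ/ at 15 rightward: 16 /e/ → [+RTR]; word edge.
From /ḍ/ at 15 leftward: 14 /r/ → [+RTR]; 13 /j/ blocks.
[+RTR] positions on the surface: 1 2 5 7 8 9 14 15 16.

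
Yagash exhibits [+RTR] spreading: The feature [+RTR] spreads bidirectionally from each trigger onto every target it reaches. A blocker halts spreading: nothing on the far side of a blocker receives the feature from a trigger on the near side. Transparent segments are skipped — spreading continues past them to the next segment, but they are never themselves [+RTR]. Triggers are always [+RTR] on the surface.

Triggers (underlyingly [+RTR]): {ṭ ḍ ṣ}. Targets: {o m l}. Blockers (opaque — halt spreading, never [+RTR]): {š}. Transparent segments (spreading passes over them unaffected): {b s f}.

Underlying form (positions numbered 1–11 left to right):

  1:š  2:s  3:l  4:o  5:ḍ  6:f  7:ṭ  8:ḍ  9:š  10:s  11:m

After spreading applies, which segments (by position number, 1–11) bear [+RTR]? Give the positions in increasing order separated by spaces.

From /ḍ/ at 5 rightward: 6 /f/ transparent; 7 /ṭ/ is itself a trigger — this domain ends here.
From /ḍ/ at 5 leftward: 4 /o/ → [+RTR]; 3 /l/ → [+RTR]; 2 /s/ transparent; 1 /š/ blocks.
From /ṭ/ at 7 rightward: 8 /ḍ/ is itself a trigger — this domain ends here.
From /ṭ/ at 7 leftward: 6 /f/ transparent; 5 /ḍ/ is itself a trigger — this domain ends here.
From /ḍ/ at 8 rightward: 9 /š/ blocks.
From /ḍ/ at 8 leftward: 7 /ṭ/ is itself a trigger — this domain ends here.
Target with no active source: position 11 stays [-emphatic].

3 4 5 7 8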